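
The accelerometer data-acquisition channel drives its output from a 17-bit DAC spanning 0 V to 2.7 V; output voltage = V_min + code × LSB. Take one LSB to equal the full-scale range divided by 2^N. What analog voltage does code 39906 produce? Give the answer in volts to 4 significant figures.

0.8220 V

V_FS = 2.7 V. LSB = 2.7 V / 2^17.
V_out = V_min + code × LSB = 0 V + 39906 × 2.7 V / 131072
      = 0 + 0.822038 = 0.822038 V.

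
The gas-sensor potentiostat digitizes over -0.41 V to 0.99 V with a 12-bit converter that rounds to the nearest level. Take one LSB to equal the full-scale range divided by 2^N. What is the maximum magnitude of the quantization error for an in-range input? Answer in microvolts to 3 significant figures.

Span: 0.99 V − (-0.41 V) = 1.4 V.
LSB = 1.4 V / 2^12 = 341.80 µV.
Worst-case error for round-to-nearest is half an LSB: 171 µV.

171 µV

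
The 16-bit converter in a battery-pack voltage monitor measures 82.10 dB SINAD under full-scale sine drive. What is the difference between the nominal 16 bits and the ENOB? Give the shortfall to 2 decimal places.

2.65 bits

N_eff = (82.10 − 1.76)/6.02 = 13.3455 bits.
Shortfall = 16 − 13.3455 = 2.6545 bits.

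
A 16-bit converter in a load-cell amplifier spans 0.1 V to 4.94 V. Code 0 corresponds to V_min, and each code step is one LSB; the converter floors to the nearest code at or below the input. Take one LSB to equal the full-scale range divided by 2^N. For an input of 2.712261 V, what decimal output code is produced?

The full-scale span is 4.94 − (0.1) = 4.84 V. LSB = 4.84 V / 2^16 ≈ 73.85 µV.
(V_in − V_min) × 2^16/range = (2.712261 − (0.1)) × 65536/4.84 = 35371.309.
Floor → code = 35371.

35371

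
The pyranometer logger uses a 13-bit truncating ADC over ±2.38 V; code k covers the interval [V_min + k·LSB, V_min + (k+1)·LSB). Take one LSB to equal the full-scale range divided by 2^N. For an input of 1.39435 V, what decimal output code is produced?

6495

Span: 2.38 V − (-2.38 V) = 4.76 V. LSB = 4.76 V / 2^13 ≈ 0.5811 mV.
V_in − V_min = 1.39435 − (-2.38) = 3.77435 V.
Divide by LSB: 3.77435 × 8192/4.76 = 6495.6881.
Truncating gives code 6495.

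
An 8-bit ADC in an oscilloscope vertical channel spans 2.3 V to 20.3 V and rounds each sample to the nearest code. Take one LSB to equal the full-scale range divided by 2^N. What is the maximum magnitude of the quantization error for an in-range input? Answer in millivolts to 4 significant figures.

35.16 mV

Range = 20.3 − (2.3) = 18 V.
One LSB is 18 V / 256 = 70.3125 mV.
|e|_max = LSB/2 = 35.16 mV.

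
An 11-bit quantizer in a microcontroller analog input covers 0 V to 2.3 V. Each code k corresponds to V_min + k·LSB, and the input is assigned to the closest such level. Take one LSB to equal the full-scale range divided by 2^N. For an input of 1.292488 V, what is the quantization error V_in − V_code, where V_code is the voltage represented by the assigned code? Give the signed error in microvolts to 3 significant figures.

−139 µV

Range is 2.3 V. LSB = 2.3 V / 2^11 ≈ 1.123 mV.
Position in LSBs: (1.292488 − (0)) × 2048/2.3 = 1150.8763; rounding gives k = 1151.
V_code = 0 + (1151/2048) × 2.3 = 1.292626953 V.
e = 1.292488 − (1.292626953) = −139 µV.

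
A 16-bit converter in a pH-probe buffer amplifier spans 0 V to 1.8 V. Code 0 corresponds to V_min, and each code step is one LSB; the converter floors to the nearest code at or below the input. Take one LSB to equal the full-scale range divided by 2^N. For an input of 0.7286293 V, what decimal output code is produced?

26528

Span = 1.8 V. LSB = 1.8 V / 2^16 ≈ 27.47 µV.
(V_in − V_min) × 2^16/range = (0.7286293 − (0)) × 65536/1.8 = 26528.583.
Floor → code = 26528.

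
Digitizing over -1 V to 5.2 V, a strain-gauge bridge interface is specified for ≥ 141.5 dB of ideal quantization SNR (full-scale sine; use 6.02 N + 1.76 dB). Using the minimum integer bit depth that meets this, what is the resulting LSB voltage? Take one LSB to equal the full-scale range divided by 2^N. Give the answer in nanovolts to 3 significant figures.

The full-scale span is 5.2 − (-1) = 6.2 V.
Solving 6.02 N ≥ 141.5 − 1.76: N ≥ 23.213. Round up → N = 24.
Step size = 6.2/16777216 V = 370 nV.

370 nV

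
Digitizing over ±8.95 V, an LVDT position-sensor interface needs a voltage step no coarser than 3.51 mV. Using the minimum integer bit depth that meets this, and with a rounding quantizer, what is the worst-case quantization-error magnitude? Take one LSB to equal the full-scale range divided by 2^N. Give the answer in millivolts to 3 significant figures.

1.09 mV

Full-scale range = 8.95 V − (-8.95 V) = 17.9 V.
Need 2^N ≥ 17.9 V / 3.51 mV = 5100 → N_min = 13.
One LSB is 17.9 V / 8192 = 2.1851 mV.
|e|_max = LSB/2 = 1.09 mV.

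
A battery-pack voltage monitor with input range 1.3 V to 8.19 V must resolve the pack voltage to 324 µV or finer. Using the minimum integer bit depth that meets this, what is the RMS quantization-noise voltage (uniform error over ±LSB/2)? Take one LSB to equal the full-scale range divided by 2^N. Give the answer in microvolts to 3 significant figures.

60.7 µV

Range = 8.19 − (1.3) = 6.89 V.
6.89 V / 324 µV = 21270. Since 2^14 = 16384 and 2^15 = 32768, N = 15.
LSB = 6.89 V / 2^15 = 210.27 µV.
σ_q = LSB/√12 = 210.27 µV/3.4641 = 60.7 µV.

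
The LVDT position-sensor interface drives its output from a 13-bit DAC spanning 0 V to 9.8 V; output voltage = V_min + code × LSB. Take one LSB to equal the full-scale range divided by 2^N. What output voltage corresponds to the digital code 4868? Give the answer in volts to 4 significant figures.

Span = 9.8 V. LSB = 9.8 V / 2^13.
V_out = V_min + code × LSB = 0 V + 4868 × 9.8 V / 8192
      = 0 V + 5.82354 V = 5.82354 V.

5.824 V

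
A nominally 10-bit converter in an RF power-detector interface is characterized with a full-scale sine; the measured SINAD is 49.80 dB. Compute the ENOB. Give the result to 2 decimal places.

7.98 bits

ENOB = (49.80 − 1.76)/6.02 = 7.9801 bits.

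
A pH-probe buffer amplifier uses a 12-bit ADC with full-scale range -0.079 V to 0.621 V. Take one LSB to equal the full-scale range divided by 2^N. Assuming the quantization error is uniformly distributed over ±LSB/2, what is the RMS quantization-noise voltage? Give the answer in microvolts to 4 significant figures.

Full-scale range = 0.621 V − (-0.079 V) = 0.7 V.
Step size = 0.7/4096 V = 170.898 µV.
V_rms = LSB/√12 = 170.898 µV / √12 = 49.33 µV.

49.33 µV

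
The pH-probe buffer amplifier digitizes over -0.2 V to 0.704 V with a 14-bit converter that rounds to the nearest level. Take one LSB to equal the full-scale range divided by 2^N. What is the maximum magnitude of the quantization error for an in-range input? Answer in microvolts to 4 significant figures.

27.59 µV

Full-scale range = 0.704 V − (-0.2 V) = 0.904 V.
LSB = 0.904 V ÷ 2^14 = 0.904/16384 V = 55.1758 µV.
A rounding quantizer has |error| ≤ LSB/2 = 27.59 µV.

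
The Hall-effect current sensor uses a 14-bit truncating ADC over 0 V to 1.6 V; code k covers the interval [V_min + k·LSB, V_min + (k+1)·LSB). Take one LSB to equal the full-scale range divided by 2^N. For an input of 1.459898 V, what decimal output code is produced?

14949

Span = 1.6 V. LSB = 1.6 V / 2^14 ≈ 97.66 µV.
V_in − V_min = 1.459898 − (0) = 1.459898 V.
Divide by LSB: 1.459898 × 16384/1.6 = 14949.3555.
Truncating gives code 14949.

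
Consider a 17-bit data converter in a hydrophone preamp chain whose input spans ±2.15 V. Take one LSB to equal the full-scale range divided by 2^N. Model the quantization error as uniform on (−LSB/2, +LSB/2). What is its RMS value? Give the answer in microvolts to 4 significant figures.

Span: 2.15 V − (-2.15 V) = 4.3 V.
Step size = 4.3/131072 V = 32.8064 µV.
σ_q = LSB/√12 = 32.8064 µV/3.4641 = 9.470 µV.

9.470 µV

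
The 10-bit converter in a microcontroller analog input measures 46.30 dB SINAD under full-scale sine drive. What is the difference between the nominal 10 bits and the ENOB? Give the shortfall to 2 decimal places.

ENOB = (SINAD − 1.76)/6.02 = (46.30 − 1.76)/6.02 = 7.3987 bits.
Lost resolution: 10 − 7.3987 = 2.6013 bits.

2.60 bits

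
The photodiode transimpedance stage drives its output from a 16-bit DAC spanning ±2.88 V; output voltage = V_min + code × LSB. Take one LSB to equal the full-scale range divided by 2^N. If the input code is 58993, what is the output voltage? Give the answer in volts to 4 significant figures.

2.305 V

Span: 2.88 V − (-2.88 V) = 5.76 V. LSB = 5.76 V / 2^16.
V_out = V_min + code × LSB = -2.88 V + 58993 × 5.76 V / 65536
      = -2.88 + 5.18493 = 2.30493 V.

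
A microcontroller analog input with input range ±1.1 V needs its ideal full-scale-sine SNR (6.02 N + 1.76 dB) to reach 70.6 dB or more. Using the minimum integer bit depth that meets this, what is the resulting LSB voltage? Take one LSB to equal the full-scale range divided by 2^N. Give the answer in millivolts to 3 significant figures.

0.537 mV

Range = 1.1 − (-1.1) = 2.2 V.
6.02 N + 1.76 ≥ 70.6 gives N ≥ 11.435, so the minimum integer is 12.
LSB = 2.2 V ÷ 2^12 = 2.2/4096 V = 0.537 mV.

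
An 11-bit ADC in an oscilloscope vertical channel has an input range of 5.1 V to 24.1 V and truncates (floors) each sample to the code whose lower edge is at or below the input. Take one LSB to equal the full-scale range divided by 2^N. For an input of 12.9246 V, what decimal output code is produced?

843

Span: 24.1 V − (5.1 V) = 19 V. LSB = 19 V / 2^11 ≈ 9.277 mV.
(V_in − V_min) × 2^11/range = (12.9246 − (5.1)) × 2048/19 = 843.410.
Floor → code = 843.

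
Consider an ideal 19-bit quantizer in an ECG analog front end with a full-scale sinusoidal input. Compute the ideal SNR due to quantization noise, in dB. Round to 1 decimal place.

116.1 dB

SNR = 6.02·19 + 1.76 = 116.14 dB.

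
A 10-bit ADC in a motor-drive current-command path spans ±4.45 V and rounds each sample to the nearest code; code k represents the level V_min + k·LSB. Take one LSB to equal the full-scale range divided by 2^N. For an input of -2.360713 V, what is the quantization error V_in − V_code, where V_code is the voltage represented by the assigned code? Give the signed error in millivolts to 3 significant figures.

+3.35 mV

Full-scale range = 4.45 V − (-4.45 V) = 8.9 V. LSB = 8.9 V / 2^10 ≈ 8.691 mV.
Position in LSBs: (-2.360713 − (-4.45)) × 1024/8.9 = 240.3854; rounding gives k = 240.
Reconstructed level: -4.45 + 240 × 8.9/1024 V = -2.364062500 V.
e = -2.360713 − (-2.364062500) = +3.35 mV.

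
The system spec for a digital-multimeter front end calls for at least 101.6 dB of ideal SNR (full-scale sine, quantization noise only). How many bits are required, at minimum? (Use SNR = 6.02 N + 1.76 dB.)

17 bits

Solving 6.02 N ≥ 101.6 − 1.76: N ≥ 16.585. Round up → N = 17.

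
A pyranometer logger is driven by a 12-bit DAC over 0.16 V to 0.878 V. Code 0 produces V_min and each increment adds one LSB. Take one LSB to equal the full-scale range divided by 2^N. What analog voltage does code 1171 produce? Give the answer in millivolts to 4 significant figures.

365.3 mV

Span: 0.878 V − (0.16 V) = 0.718 V. LSB = 0.718 V / 2^12.
V_out = V_min + code × LSB = 0.16 V + 1171 × 0.718 V / 4096
      = 0.16 V + 0.205268 V = 0.365268 V.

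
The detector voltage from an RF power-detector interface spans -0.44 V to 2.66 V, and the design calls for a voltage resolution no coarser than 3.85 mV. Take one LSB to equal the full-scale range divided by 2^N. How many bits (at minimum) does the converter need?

Span: 2.66 V − (-0.44 V) = 3.1 V.
3.1 V / 3.85 mV = 805.2. Since 2^9 = 512 and 2^10 = 1024, N = 10.

10 bits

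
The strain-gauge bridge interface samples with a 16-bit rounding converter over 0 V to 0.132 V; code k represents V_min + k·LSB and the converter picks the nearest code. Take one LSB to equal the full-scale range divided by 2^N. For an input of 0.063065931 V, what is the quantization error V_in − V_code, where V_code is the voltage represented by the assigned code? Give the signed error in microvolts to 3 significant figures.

Range is 0.132 V. LSB = 0.132 V / 2^16 ≈ 2.014 µV.
(V_in − V_min)/LSB = (0.063065931 − (0)) × 65536/0.132 = 31311.2792 → nearest code k = 31311.
V_code = V_min + k × range/2^16 = 0 + 31311 × 0.132/65536 = 0.063065368652 V.
V_in − V_code = 0.063065931 − (0.063065368652) = +0.562 µV.

+0.562 µV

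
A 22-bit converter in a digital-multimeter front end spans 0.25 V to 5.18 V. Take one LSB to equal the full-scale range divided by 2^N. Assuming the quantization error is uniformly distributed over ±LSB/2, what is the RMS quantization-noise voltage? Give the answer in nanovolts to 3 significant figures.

339 nV

Full-scale range = 5.18 V − (0.25 V) = 4.93 V.
LSB = 4.93 V / 2^22 = 1.1754 µV.
V_rms = LSB/√12 = 1.1754 µV / √12 = 339 nV.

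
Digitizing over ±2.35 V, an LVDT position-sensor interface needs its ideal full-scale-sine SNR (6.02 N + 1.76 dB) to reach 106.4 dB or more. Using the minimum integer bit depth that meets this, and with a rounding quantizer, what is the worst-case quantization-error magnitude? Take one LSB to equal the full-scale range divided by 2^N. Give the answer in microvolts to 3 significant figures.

Range = 2.35 − (-2.35) = 4.7 V.
N ≥ (106.4 − 1.76)/6.02 = 17.382 → N_min = 18.
LSB = 4.7 V / 2^18 = 17.929 µV.
Max error for round-to-nearest is LSB/2 = 8.96 µV.

8.96 µV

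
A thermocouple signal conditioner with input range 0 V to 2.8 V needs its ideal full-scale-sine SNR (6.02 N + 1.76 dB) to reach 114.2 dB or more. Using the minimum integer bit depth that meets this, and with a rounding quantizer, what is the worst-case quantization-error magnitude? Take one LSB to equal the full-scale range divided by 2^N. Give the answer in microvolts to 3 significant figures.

Full-scale range = 2.8 V.
Solving 6.02 N ≥ 114.2 − 1.76: N ≥ 18.678. Round up → N = 19.
LSB = 2.8 V / 2^19 = 5.3406 µV.
|e|_max = LSB/2 = 2.67 µV.

2.67 µV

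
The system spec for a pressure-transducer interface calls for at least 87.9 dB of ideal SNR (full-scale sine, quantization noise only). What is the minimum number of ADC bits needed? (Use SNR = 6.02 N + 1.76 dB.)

Required N = ⌈(87.9 − 1.76)/6.02⌉ = ⌈14.309⌉ = 15.

15 bits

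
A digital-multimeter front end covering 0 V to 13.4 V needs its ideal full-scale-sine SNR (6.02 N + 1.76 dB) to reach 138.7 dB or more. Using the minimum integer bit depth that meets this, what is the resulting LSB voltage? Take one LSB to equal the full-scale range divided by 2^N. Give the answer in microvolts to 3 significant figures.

1.60 µV

Range is 13.4 V.
N ≥ (138.7 − 1.76)/6.02 = 22.748 → N_min = 23.
LSB = 13.4 V ÷ 2^23 = 13.4/8388608 V = 1.60 µV.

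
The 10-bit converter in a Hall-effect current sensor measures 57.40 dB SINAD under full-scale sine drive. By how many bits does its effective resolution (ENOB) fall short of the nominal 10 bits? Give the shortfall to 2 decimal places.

0.76 bits

ENOB = (SINAD − 1.76)/6.02 = (57.40 − 1.76)/6.02 = 9.2425 bits.
10 − 9.2425 = 0.76 bits below nominal.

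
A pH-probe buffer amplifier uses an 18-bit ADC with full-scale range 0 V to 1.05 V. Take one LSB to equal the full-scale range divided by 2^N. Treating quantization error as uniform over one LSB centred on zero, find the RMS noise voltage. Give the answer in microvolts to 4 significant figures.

1.156 µV

V_FS = 1.05 V.
LSB = 1.05 V / 2^18 = 4.00543 µV.
For a uniform distribution on [−LSB/2, +LSB/2], V_rms = LSB/√12 = 4.00543 µV/3.4641 = 1.156 µV.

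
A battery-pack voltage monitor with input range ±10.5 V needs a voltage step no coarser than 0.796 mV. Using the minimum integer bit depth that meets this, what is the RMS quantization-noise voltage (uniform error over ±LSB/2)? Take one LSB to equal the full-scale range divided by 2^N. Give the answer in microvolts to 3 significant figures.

The full-scale span is 10.5 − (-10.5) = 21 V.
Required number of levels: 21/0.796 mV = 26382; smallest N with 2^N ≥ that is 15.
LSB = 21 V ÷ 2^15 = 21/32768 V = 0.64087 mV.
σ_q = LSB/√12 = 0.64087 mV/3.4641 = 185 µV.

185 µV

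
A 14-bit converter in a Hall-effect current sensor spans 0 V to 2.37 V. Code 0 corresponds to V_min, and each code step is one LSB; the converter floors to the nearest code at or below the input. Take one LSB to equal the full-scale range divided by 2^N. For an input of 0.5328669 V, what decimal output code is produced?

3683

Full-scale range = 2.37 V. LSB = 2.37 V / 2^14 ≈ 144.7 µV.
V_in − V_min = 0.5328669 − (0) = 0.5328669 V.
Divide by LSB: 0.5328669 × 16384/2.37 = 3683.7516.
Truncating gives code 3683.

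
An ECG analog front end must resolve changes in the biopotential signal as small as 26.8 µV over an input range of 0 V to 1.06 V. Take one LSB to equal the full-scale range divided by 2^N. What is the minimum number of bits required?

Span = 1.06 V.
Required number of levels: 1.06/26.8 µV = 39552; smallest N with 2^N ≥ that is 16.

16 bits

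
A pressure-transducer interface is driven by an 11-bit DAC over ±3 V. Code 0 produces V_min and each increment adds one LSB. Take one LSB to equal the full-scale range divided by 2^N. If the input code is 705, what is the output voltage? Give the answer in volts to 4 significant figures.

Range = 3 − (-3) = 6 V. LSB = 6 V / 2^11.
V_out = -3 + 705 × (6/2048) V
      = -3 V + 2.06543 V = -0.934570 V.

-0.9346 V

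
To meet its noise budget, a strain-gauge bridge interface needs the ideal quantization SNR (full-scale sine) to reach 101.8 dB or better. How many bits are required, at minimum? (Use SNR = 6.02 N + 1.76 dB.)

6.02 N + 1.76 ≥ 101.8 gives N ≥ 16.618, so the minimum integer is 17.

17 bits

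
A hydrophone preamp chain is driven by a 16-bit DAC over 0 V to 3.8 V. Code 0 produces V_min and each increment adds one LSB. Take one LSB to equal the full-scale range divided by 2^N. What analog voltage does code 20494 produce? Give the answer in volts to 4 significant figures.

1.188 V

Range is 3.8 V. LSB = 3.8 V / 2^16.
V_out = V_min + code × LSB = 0 V + 20494 × 3.8 V / 65536
      = 0 + 1.18831 = 1.18831 V.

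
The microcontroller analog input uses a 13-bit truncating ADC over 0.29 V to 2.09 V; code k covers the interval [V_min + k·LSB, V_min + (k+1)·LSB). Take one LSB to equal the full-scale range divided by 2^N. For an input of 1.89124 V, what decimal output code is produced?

7287

The full-scale span is 2.09 − (0.29) = 1.8 V. LSB = 1.8 V / 2^13 ≈ 219.7 µV.
V_in − V_min = 1.89124 − (0.29) = 1.60124 V.
Divide by LSB: 1.60124 × 8192/1.8 = 7287.4212.
Truncating gives code 7287.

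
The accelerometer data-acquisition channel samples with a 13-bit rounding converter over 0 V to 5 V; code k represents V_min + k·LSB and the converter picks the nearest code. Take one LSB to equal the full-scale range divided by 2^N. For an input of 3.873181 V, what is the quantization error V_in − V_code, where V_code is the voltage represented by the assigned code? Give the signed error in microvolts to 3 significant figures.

V_FS = 5 V. LSB = 5 V / 2^13 ≈ 0.6104 mV.
(3.873181 − (0)) / LSB = 3.873181 × 8192/5 = 6345.8198. Nearest integer: k = 6346.
Reconstructed level: 0 + 6346 × 5/8192 V = 3.873291016 V.
Error = V_in − V_code = 3.873181 − (3.873291016) = −110 µV.

−110 µV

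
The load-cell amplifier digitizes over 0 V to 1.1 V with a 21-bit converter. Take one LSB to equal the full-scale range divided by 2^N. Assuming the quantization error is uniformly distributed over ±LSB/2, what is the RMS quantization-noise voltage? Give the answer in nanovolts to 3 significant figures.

151 nV

Range is 1.1 V.
LSB = 1.1 V / 2^21 = 0.52452 µV.
V_rms = LSB/√12 = 0.52452 µV / √12 = 151 nV.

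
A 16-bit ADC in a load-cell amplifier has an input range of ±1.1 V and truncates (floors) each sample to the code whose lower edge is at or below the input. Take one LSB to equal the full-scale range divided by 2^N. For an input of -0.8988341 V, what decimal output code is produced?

Full-scale range = 1.1 V − (-1.1 V) = 2.2 V. LSB = 2.2 V / 2^16 ≈ 33.57 µV.
V_in − V_min = -0.8988341 − (-1.1) = 0.2011659 V.
Divide by LSB: 0.2011659 × 65536/2.2 = 5992.5493.
Truncating gives code 5992.

5992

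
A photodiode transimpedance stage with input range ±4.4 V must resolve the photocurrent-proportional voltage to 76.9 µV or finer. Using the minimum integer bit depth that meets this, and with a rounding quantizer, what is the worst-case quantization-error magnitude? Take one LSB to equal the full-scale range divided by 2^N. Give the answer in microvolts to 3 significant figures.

33.6 µV

Full-scale range = 4.4 V − (-4.4 V) = 8.8 V.
Levels needed ≥ 8.8/76.9 µV = 114400. 2^17 = 131072 suffices, so N_min = 17.
LSB = 8.8 V / 2^17 = 67.139 µV.
Max error for round-to-nearest is LSB/2 = 33.6 µV.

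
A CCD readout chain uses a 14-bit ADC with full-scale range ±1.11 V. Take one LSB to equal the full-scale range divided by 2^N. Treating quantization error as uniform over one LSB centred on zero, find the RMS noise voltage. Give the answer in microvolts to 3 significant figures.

39.1 µV

Span: 1.11 V − (-1.11 V) = 2.22 V.
LSB = 2.22 V ÷ 2^14 = 2.22/16384 V = 135.50 µV.
V_rms = LSB/√12 = 135.50 µV / √12 = 39.1 µV.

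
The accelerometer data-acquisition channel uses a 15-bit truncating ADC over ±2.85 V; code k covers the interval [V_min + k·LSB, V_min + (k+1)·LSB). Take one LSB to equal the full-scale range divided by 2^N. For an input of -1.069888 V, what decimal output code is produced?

Full-scale range = 2.85 V − (-2.85 V) = 5.7 V. LSB = 5.7 V / 2^15 ≈ 174.0 µV.
V_in − V_min = -1.069888 − (-2.85) = 1.780112 V.
Divide by LSB: 1.780112 × 32768/5.7 = 10233.4579.
Truncating gives code 10233.

10233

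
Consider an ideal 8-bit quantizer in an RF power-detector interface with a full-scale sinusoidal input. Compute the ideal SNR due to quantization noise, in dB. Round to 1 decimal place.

For an ideal N-bit converter with full-scale sine input, SNR = 6.02 N + 1.76 dB. SNR = 6.02 × 8 + 1.76 = 48.16 + 1.76 = 49.92 dB.

49.9 dB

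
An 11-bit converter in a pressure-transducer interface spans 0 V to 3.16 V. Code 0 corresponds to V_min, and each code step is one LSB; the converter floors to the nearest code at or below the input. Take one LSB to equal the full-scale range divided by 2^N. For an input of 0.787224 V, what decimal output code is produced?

Full-scale range = 3.16 V. LSB = 3.16 V / 2^11 ≈ 1.543 mV.
V_in − V_min = 0.787224 − (0) = 0.787224 V.
Divide by LSB: 0.787224 × 2048/3.16 = 510.2009.
Truncating gives code 510.

510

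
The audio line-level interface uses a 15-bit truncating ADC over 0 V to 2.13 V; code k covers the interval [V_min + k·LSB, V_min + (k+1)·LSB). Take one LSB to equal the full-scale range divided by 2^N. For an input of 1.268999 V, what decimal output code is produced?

19522

V_FS = 2.13 V. LSB = 2.13 V / 2^15 ≈ 65.00 µV.
(V_in − V_min) × 2^15/range = (1.268999 − (0)) × 32768/2.13 = 19522.328.
Floor → code = 19522.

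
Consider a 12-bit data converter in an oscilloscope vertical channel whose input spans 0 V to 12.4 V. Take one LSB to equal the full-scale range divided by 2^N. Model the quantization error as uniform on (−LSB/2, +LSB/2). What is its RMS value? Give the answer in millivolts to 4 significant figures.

Full-scale range = 12.4 V.
LSB = 12.4 V / 2^12 = 3.02734 mV.
For a uniform distribution on [−LSB/2, +LSB/2], V_rms = LSB/√12 = 3.02734 mV/3.4641 = 0.8739 mV.

0.8739 mV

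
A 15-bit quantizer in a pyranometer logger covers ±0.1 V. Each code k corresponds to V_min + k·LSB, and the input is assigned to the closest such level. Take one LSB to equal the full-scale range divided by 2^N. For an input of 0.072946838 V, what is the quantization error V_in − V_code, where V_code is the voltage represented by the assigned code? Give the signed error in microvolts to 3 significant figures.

Span: 0.1 V − (-0.1 V) = 0.2 V. LSB = 0.2 V / 2^15 ≈ 6.104 µV.
(0.072946838 − (-0.1)) / LSB = 0.172946838 × 32768/0.2 = 28335.6099. Nearest integer: k = 28336.
V_code = V_min + k × range/2^15 = -0.1 + 28336 × 0.2/32768 = 0.072949218750 V.
e = 0.072946838 − (0.072949218750) = −2.38 µV.

−2.38 µV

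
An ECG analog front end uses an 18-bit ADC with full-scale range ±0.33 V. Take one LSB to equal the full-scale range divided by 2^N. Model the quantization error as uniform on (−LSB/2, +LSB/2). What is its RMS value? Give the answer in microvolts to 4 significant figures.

Range = 0.33 − (-0.33) = 0.66 V.
LSB = 0.66 V ÷ 2^18 = 0.66/262144 V = 2.51770 µV.
V_rms = LSB/√12 = 2.51770 µV / √12 = 0.7268 µV.

0.7268 µV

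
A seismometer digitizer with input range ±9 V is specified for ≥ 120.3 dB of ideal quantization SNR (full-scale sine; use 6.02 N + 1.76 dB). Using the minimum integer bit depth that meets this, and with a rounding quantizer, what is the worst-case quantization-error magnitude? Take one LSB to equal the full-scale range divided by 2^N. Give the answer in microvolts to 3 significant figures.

Full-scale range = 9 V − (-9 V) = 18 V.
N ≥ (120.3 − 1.76)/6.02 = 19.691 → N_min = 20.
LSB = 18 V / 2^20 = 17.166 µV.
|e|_max = LSB/2 = 8.58 µV.

8.58 µV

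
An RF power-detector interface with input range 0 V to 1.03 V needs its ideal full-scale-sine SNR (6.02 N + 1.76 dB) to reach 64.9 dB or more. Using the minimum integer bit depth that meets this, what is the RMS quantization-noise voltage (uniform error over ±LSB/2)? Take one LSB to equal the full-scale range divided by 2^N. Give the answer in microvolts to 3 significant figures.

145 µV

Range is 1.03 V.
Required N = ⌈(64.9 − 1.76)/6.02⌉ = ⌈10.488⌉ = 11.
One LSB is 1.03 V / 2048 = 0.50293 mV.
RMS noise = LSB/√12 = 145 µV.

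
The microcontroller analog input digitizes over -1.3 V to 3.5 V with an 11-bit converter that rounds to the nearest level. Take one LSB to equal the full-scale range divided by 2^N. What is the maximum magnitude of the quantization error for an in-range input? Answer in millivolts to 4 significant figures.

1.172 mV

The full-scale span is 3.5 − (-1.3) = 4.8 V.
LSB = 4.8 V / 2^11 = 2.34375 mV.
Worst-case error for round-to-nearest is half an LSB: 1.172 mV.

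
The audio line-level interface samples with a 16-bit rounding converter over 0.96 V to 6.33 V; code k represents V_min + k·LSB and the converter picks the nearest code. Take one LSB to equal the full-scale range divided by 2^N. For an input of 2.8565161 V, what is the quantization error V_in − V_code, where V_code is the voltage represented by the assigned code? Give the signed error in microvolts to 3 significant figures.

Range = 6.33 − (0.96) = 5.37 V. LSB = 5.37 V / 2^16 ≈ 81.94 µV.
(2.8565161 − (0.96)) / LSB = 1.8965161 × 65536/5.37 = 23145.2661. Nearest integer: k = 23145.
Reconstructed level: 0.96 + 23145 × 5.37/65536 V = 2.8564942932 V.
e = 2.8565161 − (2.8564942932) = +21.8 µV.

+21.8 µV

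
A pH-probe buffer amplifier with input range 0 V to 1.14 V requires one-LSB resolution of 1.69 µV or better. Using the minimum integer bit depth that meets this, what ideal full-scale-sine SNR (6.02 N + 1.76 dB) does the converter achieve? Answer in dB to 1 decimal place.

Full-scale range = 1.14 V.
Need 2^N ≥ 1.14 V / 1.69 µV = 674600 → N_min = 20.
SNR = 6.02 × 20 + 1.76 = 122.16 dB.

122.2 dB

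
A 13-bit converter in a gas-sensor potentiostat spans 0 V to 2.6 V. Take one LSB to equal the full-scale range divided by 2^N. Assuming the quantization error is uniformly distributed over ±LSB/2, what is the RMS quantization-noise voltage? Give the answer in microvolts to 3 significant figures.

Span = 2.6 V.
Step size = 2.6/8192 V = 317.38 µV.
V_rms = LSB/√12 = 317.38 µV / √12 = 91.6 µV.

91.6 µV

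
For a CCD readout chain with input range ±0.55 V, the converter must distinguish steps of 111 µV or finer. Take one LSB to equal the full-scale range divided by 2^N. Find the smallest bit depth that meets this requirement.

The full-scale span is 0.55 − (-0.55) = 1.1 V.
Need 2^N ≥ 1.1 V / 111 µV = 9910 → N_min = 14.

14 bits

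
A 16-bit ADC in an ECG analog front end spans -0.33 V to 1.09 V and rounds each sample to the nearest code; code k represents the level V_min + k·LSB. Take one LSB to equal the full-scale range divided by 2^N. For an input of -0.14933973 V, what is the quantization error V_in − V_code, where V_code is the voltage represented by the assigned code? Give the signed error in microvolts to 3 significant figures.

−3.18 µV

The full-scale span is 1.09 − (-0.33) = 1.42 V. LSB = 1.42 V / 2^16 ≈ 21.67 µV.
(V_in − V_min)/LSB = (-0.14933973 − (-0.33)) × 65536/1.42 = 8337.8531 → nearest code k = 8338.
V_code = V_min + k × range/2^16 = -0.33 + 8338 × 1.42/65536 = -0.14933654785 V.
Error = V_in − V_code = -0.14933973 − (-0.14933654785) = −3.18 µV.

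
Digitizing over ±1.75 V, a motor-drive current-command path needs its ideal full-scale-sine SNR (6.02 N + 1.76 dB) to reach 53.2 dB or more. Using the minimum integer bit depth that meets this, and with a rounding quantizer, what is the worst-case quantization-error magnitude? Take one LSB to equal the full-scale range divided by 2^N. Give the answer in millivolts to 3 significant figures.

3.42 mV

The full-scale span is 1.75 − (-1.75) = 3.5 V.
6.02 N + 1.76 ≥ 53.2 gives N ≥ 8.545, so the minimum integer is 9.
Step size = 3.5/512 V = 6.8359 mV.
Half an LSB is 3.42 mV.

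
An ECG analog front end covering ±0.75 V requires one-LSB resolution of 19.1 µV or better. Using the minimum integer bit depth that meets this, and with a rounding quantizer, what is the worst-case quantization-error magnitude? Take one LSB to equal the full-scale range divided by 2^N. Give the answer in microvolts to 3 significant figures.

5.72 µV

Span: 0.75 V − (-0.75 V) = 1.5 V.
Levels needed ≥ 1.5/19.1 µV = 78530. 2^17 = 131072 suffices, so N_min = 17.
One LSB is 1.5 V / 131072 = 11.444 µV.
Half an LSB is 5.72 µV.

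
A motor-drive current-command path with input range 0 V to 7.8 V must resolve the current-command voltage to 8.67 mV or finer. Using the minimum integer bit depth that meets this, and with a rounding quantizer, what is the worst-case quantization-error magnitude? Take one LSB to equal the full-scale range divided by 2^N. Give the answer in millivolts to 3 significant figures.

3.81 mV

V_FS = 7.8 V.
Required number of levels: 7.8/8.67 mV = 899.65; smallest N with 2^N ≥ that is 10.
One LSB is 7.8 V / 1024 = 7.6172 mV.
Half an LSB is 3.81 mV.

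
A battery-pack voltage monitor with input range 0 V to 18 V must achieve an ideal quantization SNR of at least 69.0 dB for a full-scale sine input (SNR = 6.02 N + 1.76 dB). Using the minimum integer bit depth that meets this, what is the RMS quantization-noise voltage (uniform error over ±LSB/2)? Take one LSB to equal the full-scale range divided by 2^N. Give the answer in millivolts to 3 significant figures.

Range is 18 V.
N ≥ (69.0 − 1.76)/6.02 = 11.169 → N_min = 12.
One LSB is 18 V / 4096 = 4.3945 mV.
V_rms = LSB/√12 = 1.27 mV.

1.27 mV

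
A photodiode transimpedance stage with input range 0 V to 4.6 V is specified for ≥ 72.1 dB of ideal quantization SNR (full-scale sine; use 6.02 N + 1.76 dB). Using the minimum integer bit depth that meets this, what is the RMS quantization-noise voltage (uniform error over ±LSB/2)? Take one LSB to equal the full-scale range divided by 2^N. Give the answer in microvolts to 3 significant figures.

324 µV

Range is 4.6 V.
Solving 6.02 N ≥ 72.1 − 1.76: N ≥ 11.684. Round up → N = 12.
Step size = 4.6/4096 V = 1.1230 mV.
σ_q = LSB/√12 = 1.1230 mV/3.4641 = 324 µV.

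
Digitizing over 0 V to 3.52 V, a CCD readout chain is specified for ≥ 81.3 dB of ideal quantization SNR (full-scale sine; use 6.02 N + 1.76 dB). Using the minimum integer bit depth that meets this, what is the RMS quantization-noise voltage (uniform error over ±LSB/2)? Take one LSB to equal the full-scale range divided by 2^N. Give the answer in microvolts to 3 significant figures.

Full-scale range = 3.52 V.
6.02 N + 1.76 ≥ 81.3 gives N ≥ 13.213, so the minimum integer is 14.
LSB = 3.52 V / 2^14 = 214.84 µV.
V_rms = LSB/√12 = 62.0 µV.

62.0 µV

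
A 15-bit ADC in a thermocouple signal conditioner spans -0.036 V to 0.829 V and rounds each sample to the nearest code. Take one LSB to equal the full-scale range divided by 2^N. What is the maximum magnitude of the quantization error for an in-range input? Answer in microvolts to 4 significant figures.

13.20 µV

Span: 0.829 V − (-0.036 V) = 0.865 V.
LSB = 0.865 V ÷ 2^15 = 0.865/32768 V = 26.3977 µV.
|e|_max = LSB/2 = 13.20 µV.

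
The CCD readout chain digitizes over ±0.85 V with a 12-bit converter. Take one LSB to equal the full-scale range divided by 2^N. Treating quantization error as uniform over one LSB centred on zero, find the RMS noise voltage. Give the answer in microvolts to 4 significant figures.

119.8 µV

Range = 0.85 − (-0.85) = 1.7 V.
Step size = 1.7/4096 V = 415.039 µV.
σ_q = LSB/√12 = 415.039 µV/3.4641 = 119.8 µV.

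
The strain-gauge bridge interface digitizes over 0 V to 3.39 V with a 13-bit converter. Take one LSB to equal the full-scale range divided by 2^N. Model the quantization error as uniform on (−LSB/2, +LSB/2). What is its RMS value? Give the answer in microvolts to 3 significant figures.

119 µV

Full-scale range = 3.39 V.
Step size = 3.39/8192 V = 413.82 µV.
σ_q = LSB/√12 = 413.82 µV/3.4641 = 119 µV.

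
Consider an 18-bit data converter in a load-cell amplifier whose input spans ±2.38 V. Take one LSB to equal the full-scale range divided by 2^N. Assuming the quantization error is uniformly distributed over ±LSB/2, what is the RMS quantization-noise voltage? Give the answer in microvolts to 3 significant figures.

Span: 2.38 V − (-2.38 V) = 4.76 V.
One LSB is 4.76 V / 262144 = 18.158 µV.
V_rms = LSB/√12 = 18.158 µV / √12 = 5.24 µV.

5.24 µV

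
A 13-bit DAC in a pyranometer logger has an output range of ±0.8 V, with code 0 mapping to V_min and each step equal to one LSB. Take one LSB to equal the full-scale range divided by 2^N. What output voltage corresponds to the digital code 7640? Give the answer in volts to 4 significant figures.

Full-scale range = 0.8 V − (-0.8 V) = 1.6 V. LSB = 1.6 V / 2^13.
V_out = V_min + code × LSB = -0.8 V + 7640 × 1.6 V / 8192
      = -0.8 V + 1.49219 V = 0.692188 V.

0.6922 V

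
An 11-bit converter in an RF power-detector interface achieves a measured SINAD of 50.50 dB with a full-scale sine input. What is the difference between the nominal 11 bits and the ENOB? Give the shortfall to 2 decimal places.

Effective bits = (50.50 − 1.76)/6.02 = 8.0963.
Shortfall = 11 − 8.0963 = 2.9037 bits.

2.90 bits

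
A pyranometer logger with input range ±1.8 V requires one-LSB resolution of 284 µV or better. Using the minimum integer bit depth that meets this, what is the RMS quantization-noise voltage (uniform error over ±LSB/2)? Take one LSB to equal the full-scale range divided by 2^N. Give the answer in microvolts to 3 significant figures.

Full-scale range = 1.8 V − (-1.8 V) = 3.6 V.
Need 2^N ≥ 3.6 V / 284 µV = 12680 → N_min = 14.
One LSB is 3.6 V / 16384 = 219.73 µV.
V_rms = LSB/√12 = 63.4 µV.

63.4 µV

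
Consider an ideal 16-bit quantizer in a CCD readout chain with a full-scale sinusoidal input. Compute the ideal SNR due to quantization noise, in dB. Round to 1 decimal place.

SNR = 6.02·16 + 1.76 = 98.08 dB.

98.1 dB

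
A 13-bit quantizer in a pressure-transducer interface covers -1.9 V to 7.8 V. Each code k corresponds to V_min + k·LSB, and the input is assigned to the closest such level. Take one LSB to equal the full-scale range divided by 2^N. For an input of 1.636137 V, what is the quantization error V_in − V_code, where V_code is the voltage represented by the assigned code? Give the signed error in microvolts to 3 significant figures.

+468 µV

Range = 7.8 − (-1.9) = 9.7 V. LSB = 9.7 V / 2^13 ≈ 1.184 mV.
(V_in − V_min)/LSB = (1.636137 − (-1.9)) × 8192/9.7 = 2986.3953 → nearest code k = 2986.
Reconstructed level: -1.9 + 2986 × 9.7/8192 V = 1.635668945 V.
Error = V_in − V_code = 1.636137 − (1.635668945) = +468 µV.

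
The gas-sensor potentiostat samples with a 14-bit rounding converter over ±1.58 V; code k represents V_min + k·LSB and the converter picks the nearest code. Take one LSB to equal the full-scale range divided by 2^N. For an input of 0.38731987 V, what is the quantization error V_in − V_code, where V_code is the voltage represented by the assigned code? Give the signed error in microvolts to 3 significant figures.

Full-scale range = 1.58 V − (-1.58 V) = 3.16 V. LSB = 3.16 V / 2^14 ≈ 192.9 µV.
Position in LSBs: (0.38731987 − (-1.58)) × 16384/3.16 = 10200.1800; rounding gives k = 10200.
Reconstructed level: -1.58 + 10200 × 3.16/16384 V = 0.38728515625 V.
V_in − V_code = 0.38731987 − (0.38728515625) = +34.7 µV.

+34.7 µV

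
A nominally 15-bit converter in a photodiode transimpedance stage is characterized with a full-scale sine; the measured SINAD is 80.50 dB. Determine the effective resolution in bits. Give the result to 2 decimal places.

13.08 bits

Inverting SNR = 6.02 N + 1.76: N_eff = (80.50 − 1.76)/6.02 = 13.0797.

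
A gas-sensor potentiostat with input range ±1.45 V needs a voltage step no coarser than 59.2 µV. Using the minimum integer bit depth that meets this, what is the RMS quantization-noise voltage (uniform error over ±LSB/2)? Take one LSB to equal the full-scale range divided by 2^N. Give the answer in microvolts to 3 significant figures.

12.8 µV

Range = 1.45 − (-1.45) = 2.9 V.
Required number of levels: 2.9/59.2 µV = 48986; smallest N with 2^N ≥ that is 16.
One LSB is 2.9 V / 65536 = 44.250 µV.
RMS noise = LSB/√12 = 12.8 µV.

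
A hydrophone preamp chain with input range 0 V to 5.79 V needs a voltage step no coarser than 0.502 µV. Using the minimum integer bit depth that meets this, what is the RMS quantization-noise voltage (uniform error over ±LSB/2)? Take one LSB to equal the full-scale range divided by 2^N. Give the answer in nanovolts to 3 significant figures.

99.6 nV

V_FS = 5.79 V.
Levels needed ≥ 5.79/0.502 µV = 1.153e7. 2^24 = 16777216 suffices, so N_min = 24.
LSB = 5.79 V ÷ 2^24 = 5.79/16777216 V = 345.11 nV.
RMS noise = LSB/√12 = 99.6 nV.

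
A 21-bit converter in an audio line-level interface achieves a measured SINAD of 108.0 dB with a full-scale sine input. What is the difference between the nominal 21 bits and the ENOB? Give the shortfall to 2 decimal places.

3.35 bits

Effective bits = (108.0 − 1.76)/6.02 = 17.6478.
Lost resolution: 21 − 17.6478 = 3.3522 bits.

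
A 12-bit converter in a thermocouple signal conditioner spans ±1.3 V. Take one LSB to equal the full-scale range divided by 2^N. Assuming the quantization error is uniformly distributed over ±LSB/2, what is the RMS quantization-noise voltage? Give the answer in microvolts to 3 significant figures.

183 µV

Span: 1.3 V − (-1.3 V) = 2.6 V.
Step size = 2.6/4096 V = 0.63477 mV.
σ_q = LSB/√12 = 0.63477 mV/3.4641 = 183 µV.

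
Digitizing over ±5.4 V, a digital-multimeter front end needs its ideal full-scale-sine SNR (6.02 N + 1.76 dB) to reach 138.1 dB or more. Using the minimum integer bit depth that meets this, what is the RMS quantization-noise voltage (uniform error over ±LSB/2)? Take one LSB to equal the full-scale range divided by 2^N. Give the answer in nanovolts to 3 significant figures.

Range = 5.4 − (-5.4) = 10.8 V.
Required N = ⌈(138.1 − 1.76)/6.02⌉ = ⌈22.648⌉ = 23.
Step size = 10.8/8388608 V = 1.2875 µV.
σ_q = LSB/√12 = 1.2875 µV/3.4641 = 372 nV.

372 nV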